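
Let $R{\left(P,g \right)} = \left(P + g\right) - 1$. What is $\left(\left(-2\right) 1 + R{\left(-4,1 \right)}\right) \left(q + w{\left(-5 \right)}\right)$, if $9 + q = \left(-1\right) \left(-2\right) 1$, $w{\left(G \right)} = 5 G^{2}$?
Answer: $-708$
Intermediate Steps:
$R{\left(P,g \right)} = -1 + P + g$
$q = -7$ ($q = -9 + \left(-1\right) \left(-2\right) 1 = -9 + 2 \cdot 1 = -9 + 2 = -7$)
$\left(\left(-2\right) 1 + R{\left(-4,1 \right)}\right) \left(q + w{\left(-5 \right)}\right) = \left(\left(-2\right) 1 - 4\right) \left(-7 + 5 \left(-5\right)^{2}\right) = \left(-2 - 4\right) \left(-7 + 5 \cdot 25\right) = - 6 \left(-7 + 125\right) = \left(-6\right) 118 = -708$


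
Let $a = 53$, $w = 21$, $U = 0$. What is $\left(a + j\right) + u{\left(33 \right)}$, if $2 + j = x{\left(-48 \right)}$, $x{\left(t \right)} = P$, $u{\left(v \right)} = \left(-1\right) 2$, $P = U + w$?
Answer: $70$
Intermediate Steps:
$P = 21$ ($P = 0 + 21 = 21$)
$u{\left(v \right)} = -2$
$x{\left(t \right)} = 21$
$j = 19$ ($j = -2 + 21 = 19$)
$\left(a + j\right) + u{\left(33 \right)} = \left(53 + 19\right) - 2 = 72 - 2 = 70$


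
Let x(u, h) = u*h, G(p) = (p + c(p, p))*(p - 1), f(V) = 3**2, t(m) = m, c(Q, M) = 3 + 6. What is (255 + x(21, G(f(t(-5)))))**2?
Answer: 10751841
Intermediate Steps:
c(Q, M) = 9
f(V) = 9
G(p) = (-1 + p)*(9 + p) (G(p) = (p + 9)*(p - 1) = (9 + p)*(-1 + p) = (-1 + p)*(9 + p))
x(u, h) = h*u
(255 + x(21, G(f(t(-5)))))**2 = (255 + (-9 + 9**2 + 8*9)*21)**2 = (255 + (-9 + 81 + 72)*21)**2 = (255 + 144*21)**2 = (255 + 3024)**2 = 3279**2 = 10751841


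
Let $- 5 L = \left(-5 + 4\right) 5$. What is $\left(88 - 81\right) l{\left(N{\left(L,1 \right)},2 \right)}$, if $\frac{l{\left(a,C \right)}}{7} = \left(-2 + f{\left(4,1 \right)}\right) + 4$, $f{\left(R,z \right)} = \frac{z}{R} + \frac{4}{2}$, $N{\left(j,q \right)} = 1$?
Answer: $\frac{833}{4} \approx 208.25$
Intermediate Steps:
$L = 1$ ($L = - \frac{\left(-5 + 4\right) 5}{5} = - \frac{\left(-1\right) 5}{5} = \left(- \frac{1}{5}\right) \left(-5\right) = 1$)
$f{\left(R,z \right)} = 2 + \frac{z}{R}$ ($f{\left(R,z \right)} = \frac{z}{R} + 4 \cdot \frac{1}{2} = \frac{z}{R} + 2 = 2 + \frac{z}{R}$)
$l{\left(a,C \right)} = \frac{119}{4}$ ($l{\left(a,C \right)} = 7 \left(\left(-2 + \left(2 + 1 \cdot \frac{1}{4}\right)\right) + 4\right) = 7 \left(\left(-2 + \left(2 + \frac{1}{4}\right)\right) + 4\right) = 7 \left(\left(-2 + \frac{9}{4}\right) + 4\right) = 7 \left(\frac{1}{4} + 4\right) = 7 \cdot \frac{17}{4} = \frac{119}{4}$)
$\left(88 - 81\right) l{\left(N{\left(L,1 \right)},2 \right)} = \left(88 - 81\right) \frac{119}{4} = 7 \cdot \frac{119}{4} = \frac{833}{4}$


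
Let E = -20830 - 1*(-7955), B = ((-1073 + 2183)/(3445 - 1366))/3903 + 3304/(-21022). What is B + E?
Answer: -366039839794213/28429932069 ≈ -12875.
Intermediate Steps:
B = -4464405838/28429932069 (B = (1110/2079)*(1/3903) + 3304*(-1/21022) = (1110*(1/2079))*(1/3903) - 1652/10511 = (370/693)*(1/3903) - 1652/10511 = 370/2704779 - 1652/10511 = -4464405838/28429932069 ≈ -0.15703)
E = -12875 (E = -20830 + 7955 = -12875)
B + E = -4464405838/28429932069 - 12875 = -366039839794213/28429932069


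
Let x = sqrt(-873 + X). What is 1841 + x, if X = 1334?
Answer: 1841 + sqrt(461) ≈ 1862.5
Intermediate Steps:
x = sqrt(461) (x = sqrt(-873 + 1334) = sqrt(461) ≈ 21.471)
1841 + x = 1841 + sqrt(461)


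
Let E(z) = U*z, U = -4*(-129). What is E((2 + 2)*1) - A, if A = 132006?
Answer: -129942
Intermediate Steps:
U = 516
E(z) = 516*z
E((2 + 2)*1) - A = 516*((2 + 2)*1) - 1*132006 = 516*(4*1) - 132006 = 516*4 - 132006 = 2064 - 132006 = -129942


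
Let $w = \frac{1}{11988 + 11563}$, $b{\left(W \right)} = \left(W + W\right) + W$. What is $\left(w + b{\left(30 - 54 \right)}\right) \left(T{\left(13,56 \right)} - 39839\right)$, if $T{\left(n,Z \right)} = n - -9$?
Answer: $\frac{67516532207}{23551} \approx 2.8668 \cdot 10^{6}$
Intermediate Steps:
$b{\left(W \right)} = 3 W$ ($b{\left(W \right)} = 2 W + W = 3 W$)
$T{\left(n,Z \right)} = 9 + n$ ($T{\left(n,Z \right)} = n + 9 = 9 + n$)
$w = \frac{1}{23551} \approx 4.2461 \cdot 10^{-5}$
$\left(w + b{\left(30 - 54 \right)}\right) \left(T{\left(13,56 \right)} - 39839\right) = \left(\frac{1}{23551} + 3 \left(30 - 54\right)\right) \left(\left(9 + 13\right) - 39839\right) = \left(\frac{1}{23551} + 3 \left(30 - 54\right)\right) \left(22 - 39839\right) = \left(\frac{1}{23551} + 3 \left(-24\right)\right) \left(-39817\right) = \left(\frac{1}{23551} - 72\right) \left(-39817\right) = \left(- \frac{1695671}{23551}\right) \left(-39817\right) = \frac{67516532207}{23551}$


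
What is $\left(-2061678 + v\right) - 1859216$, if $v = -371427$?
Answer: $-4292321$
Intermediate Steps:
$\left(-2061678 + v\right) - 1859216 = \left(-2061678 - 371427\right) - 1859216 = -2433105 - 1859216 = -4292321$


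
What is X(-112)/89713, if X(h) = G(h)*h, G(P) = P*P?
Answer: -1404928/89713 ≈ -15.660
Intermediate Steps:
G(P) = P²
X(h) = h³ (X(h) = h²*h = h³)
X(-112)/89713 = (-112)³/89713 = -1404928*1/89713 = -1404928/89713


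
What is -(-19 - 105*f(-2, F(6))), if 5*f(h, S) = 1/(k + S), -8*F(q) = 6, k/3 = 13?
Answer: 997/51 ≈ 19.549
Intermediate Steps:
k = 39 (k = 3*13 = 39)
F(q) = -3/4 (F(q) = -1/8*6 = -3/4)
f(h, S) = 1/(5*(39 + S))
-(-19 - 105*f(-2, F(6))) = -(-19 - 21/(39 - 3/4)) = -(-19 - 21/153/4) = -(-19 - 21*4/153) = -(-19 - 105*4/765) = -(-19 - 28/51) = -1*(-997/51) = 997/51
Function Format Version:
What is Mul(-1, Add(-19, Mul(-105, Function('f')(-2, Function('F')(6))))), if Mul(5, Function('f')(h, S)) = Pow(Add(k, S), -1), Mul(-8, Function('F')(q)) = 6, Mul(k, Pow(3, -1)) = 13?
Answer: Rational(997, 51) ≈ 19.549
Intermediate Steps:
k = 39 (k = Mul(3, 13) = 39)
Function('F')(q) = Rational(-3, 4) (Function('F')(q) = Mul(Rational(-1, 8), 6) = Rational(-3, 4))
Function('f')(h, S) = Mul(Rational(1, 5), Pow(Add(39, S), -1))
Mul(-1, Add(-19, Mul(-105, Function('f')(-2, Function('F')(6))))) = Mul(-1, Add(-19, Mul(-105, Mul(Rational(1, 5), Pow(Add(39, Rational(-3, 4)), -1))))) = Mul(-1, Add(-19, Mul(-105, Mul(Rational(1, 5), Pow(Rational(153, 4), -1))))) = Mul(-1, Add(-19, Mul(-105, Mul(Rational(1, 5), Rational(4, 153))))) = Mul(-1, Add(-19, Mul(-105, Rational(4, 765)))) = Mul(-1, Add(-19, Rational(-28, 51))) = Mul(-1, Rational(-997, 51)) = Rational(997, 51)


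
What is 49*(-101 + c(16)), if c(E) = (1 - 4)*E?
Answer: -7301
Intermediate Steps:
c(E) = -3*E
49*(-101 + c(16)) = 49*(-101 - 3*16) = 49*(-101 - 48) = 49*(-149) = -7301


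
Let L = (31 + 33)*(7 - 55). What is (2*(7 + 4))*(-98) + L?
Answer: -5228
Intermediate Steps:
L = -3072 (L = 64*(-48) = -3072)
(2*(7 + 4))*(-98) + L = (2*(7 + 4))*(-98) - 3072 = (2*11)*(-98) - 3072 = 22*(-98) - 3072 = -2156 - 3072 = -5228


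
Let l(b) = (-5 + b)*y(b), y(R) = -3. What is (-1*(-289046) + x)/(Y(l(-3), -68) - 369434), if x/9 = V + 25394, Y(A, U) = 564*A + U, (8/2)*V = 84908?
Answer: -708635/355966 ≈ -1.9907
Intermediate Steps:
V = 21227 (V = (¼)*84908 = 21227)
l(b) = 15 - 3*b (l(b) = (-5 + b)*(-3) = 15 - 3*b)
Y(A, U) = U + 564*A
x = 419589 (x = 9*(21227 + 25394) = 9*46621 = 419589)
(-1*(-289046) + x)/(Y(l(-3), -68) - 369434) = (-1*(-289046) + 419589)/((-68 + 564*(15 - 3*(-3))) - 369434) = (289046 + 419589)/((-68 + 564*(15 + 9)) - 369434) = 708635/((-68 + 564*24) - 369434) = 708635/((-68 + 13536) - 369434) = 708635/(13468 - 369434) = 708635/(-355966) = 708635*(-1/355966) = -708635/355966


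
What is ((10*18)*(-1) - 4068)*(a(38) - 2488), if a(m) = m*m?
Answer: 4434912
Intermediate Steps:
a(m) = m²
((10*18)*(-1) - 4068)*(a(38) - 2488) = ((10*18)*(-1) - 4068)*(38² - 2488) = (180*(-1) - 4068)*(1444 - 2488) = (-180 - 4068)*(-1044) = -4248*(-1044) = 4434912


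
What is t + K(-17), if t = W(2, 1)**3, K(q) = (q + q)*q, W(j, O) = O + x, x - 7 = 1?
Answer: 1307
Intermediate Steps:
x = 8 (x = 7 + 1 = 8)
W(j, O) = 8 + O (W(j, O) = O + 8 = 8 + O)
K(q) = 2*q**2 (K(q) = (2*q)*q = 2*q**2)
t = 729 (t = (8 + 1)**3 = 9**3 = 729)
t + K(-17) = 729 + 2*(-17)**2 = 729 + 2*289 = 729 + 578 = 1307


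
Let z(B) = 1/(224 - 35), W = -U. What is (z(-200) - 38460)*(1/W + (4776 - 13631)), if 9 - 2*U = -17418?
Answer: 1121714223121693/3293703 ≈ 3.4056e+8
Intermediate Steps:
U = 17427/2 (U = 9/2 - 1/2*(-17418) = 9/2 + 8709 = 17427/2 ≈ 8713.5)
W = -17427/2 (W = -1*17427/2 = -17427/2 ≈ -8713.5)
z(B) = 1/189
(z(-200) - 38460)*(1/W + (4776 - 13631)) = (1/189 - 38460)*(1/(-17427/2) + (4776 - 13631)) = -7268939*(-2/17427 - 8855)/189 = -7268939/189*(-154316087/17427) = 1121714223121693/3293703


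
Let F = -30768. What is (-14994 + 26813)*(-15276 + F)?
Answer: -544194036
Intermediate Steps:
(-14994 + 26813)*(-15276 + F) = (-14994 + 26813)*(-15276 - 30768) = 11819*(-46044) = -544194036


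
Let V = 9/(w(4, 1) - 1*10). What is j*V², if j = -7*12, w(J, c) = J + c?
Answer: -6804/25 ≈ -272.16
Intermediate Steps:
V = -9/5 (V = 9/((4 + 1) - 1*10) = 9/(5 - 10) = 9/(-5) = 9*(-⅕) = -9/5 ≈ -1.8000)
j = -84
j*V² = -84*(-9/5)² = -84*81/25 = -6804/25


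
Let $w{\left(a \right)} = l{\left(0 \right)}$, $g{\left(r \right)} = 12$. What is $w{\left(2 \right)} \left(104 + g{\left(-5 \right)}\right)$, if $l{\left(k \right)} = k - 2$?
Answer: $-232$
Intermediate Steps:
$l{\left(k \right)} = -2 + k$
$w{\left(a \right)} = -2$ ($w{\left(a \right)} = -2 + 0 = -2$)
$w{\left(2 \right)} \left(104 + g{\left(-5 \right)}\right) = - 2 \left(104 + 12\right) = \left(-2\right) 116 = -232$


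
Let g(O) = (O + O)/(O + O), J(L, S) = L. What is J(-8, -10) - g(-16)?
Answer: -9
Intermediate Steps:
g(O) = 1 (g(O) = (2*O)/((2*O)) = (2*O)*(1/(2*O)) = 1)
J(-8, -10) - g(-16) = -8 - 1*1 = -8 - 1 = -9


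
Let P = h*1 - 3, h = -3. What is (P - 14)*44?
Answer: -880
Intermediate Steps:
P = -6 (P = -3*1 - 3 = -3 - 3 = -6)
(P - 14)*44 = (-6 - 14)*44 = -20*44 = -880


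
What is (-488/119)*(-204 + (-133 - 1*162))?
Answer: 243512/119 ≈ 2046.3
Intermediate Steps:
(-488/119)*(-204 + (-133 - 1*162)) = (-488*1/119)*(-204 + (-133 - 162)) = -488*(-204 - 295)/119 = -488/119*(-499) = 243512/119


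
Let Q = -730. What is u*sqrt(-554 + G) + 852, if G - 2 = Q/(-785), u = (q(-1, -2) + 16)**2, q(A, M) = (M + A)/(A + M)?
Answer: 852 + 289*I*sqrt(13583326)/157 ≈ 852.0 + 6784.2*I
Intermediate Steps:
q(A, M) = 1 (q(A, M) = (A + M)/(A + M) = 1)
u = 289 (u = (1 + 16)**2 = 17**2 = 289)
G = 460/157 (G = 2 - 730/(-785) = 2 - 730*(-1/785) = 2 + 146/157 = 460/157 ≈ 2.9299)
u*sqrt(-554 + G) + 852 = 289*sqrt(-554 + 460/157) + 852 = 289*sqrt(-86518/157) + 852 = 289*(I*sqrt(13583326)/157) + 852 = 289*I*sqrt(13583326)/157 + 852 = 852 + 289*I*sqrt(13583326)/157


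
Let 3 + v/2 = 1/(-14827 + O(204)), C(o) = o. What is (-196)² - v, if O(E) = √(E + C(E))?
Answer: 8446674105516/219839521 + 4*√102/219839521 ≈ 38422.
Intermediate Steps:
O(E) = √2*√E (O(E) = √(E + E) = √(2*E) = √2*√E)
v = -6 + 2/(-14827 + 2*√102) (v = -6 + 2/(-14827 + √2*√204) = -6 + 2/(-14827 + √2*(2*√51)) = -6 + 2/(-14827 + 2*√102) ≈ -6.0001)
(-196)² - v = (-196)² - (-1319066780/219839521 - 4*√102/219839521) = 38416 + (1319066780/219839521 + 4*√102/219839521) = 8446674105516/219839521 + 4*√102/219839521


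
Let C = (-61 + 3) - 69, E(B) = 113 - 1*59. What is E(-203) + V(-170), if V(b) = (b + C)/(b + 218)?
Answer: 765/16 ≈ 47.813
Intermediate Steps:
E(B) = 54 (E(B) = 113 - 59 = 54)
C = -127 (C = -58 - 69 = -127)
V(b) = (-127 + b)/(218 + b) (V(b) = (b - 127)/(b + 218) = (-127 + b)/(218 + b))
E(-203) + V(-170) = 54 + (-127 - 170)/(218 - 170) = 54 - 297/48 = 54 + (1/48)*(-297) = 54 - 99/16 = 765/16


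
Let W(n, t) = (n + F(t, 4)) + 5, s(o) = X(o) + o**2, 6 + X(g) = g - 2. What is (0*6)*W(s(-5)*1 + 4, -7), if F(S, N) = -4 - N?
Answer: 0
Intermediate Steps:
X(g) = -8 + g (X(g) = -6 + (g - 2) = -6 + (-2 + g) = -8 + g)
s(o) = -8 + o + o**2 (s(o) = (-8 + o) + o**2 = -8 + o + o**2)
W(n, t) = -3 + n (W(n, t) = (n + (-4 - 1*4)) + 5 = (n + (-4 - 4)) + 5 = (n - 8) + 5 = (-8 + n) + 5 = -3 + n)
(0*6)*W(s(-5)*1 + 4, -7) = (0*6)*(-3 + ((-8 - 5 + (-5)**2)*1 + 4)) = 0*(-3 + ((-8 - 5 + 25)*1 + 4)) = 0*(-3 + (12*1 + 4)) = 0*(-3 + (12 + 4)) = 0*(-3 + 16) = 0*13 = 0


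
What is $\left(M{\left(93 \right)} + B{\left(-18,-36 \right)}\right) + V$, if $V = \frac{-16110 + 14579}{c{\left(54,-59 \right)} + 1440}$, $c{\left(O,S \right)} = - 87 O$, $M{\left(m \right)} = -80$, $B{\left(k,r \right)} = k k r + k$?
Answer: $- \frac{38319065}{3258} \approx -11762.0$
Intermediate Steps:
$B{\left(k,r \right)} = k + r k^{2}$ ($B{\left(k,r \right)} = k^{2} r + k = r k^{2} + k = k + r k^{2}$)
$V = \frac{1531}{3258}$ ($V = \frac{-16110 + 14579}{\left(-87\right) 54 + 1440} = - \frac{1531}{-4698 + 1440} = - \frac{1531}{-3258} = \left(-1531\right) \left(- \frac{1}{3258}\right) = \frac{1531}{3258} \approx 0.46992$)
$\left(M{\left(93 \right)} + B{\left(-18,-36 \right)}\right) + V = \left(-80 - 18 \left(1 - -648\right)\right) + \frac{1531}{3258} = \left(-80 - 18 \left(1 + 648\right)\right) + \frac{1531}{3258} = \left(-80 - 11682\right) + \frac{1531}{3258} = -11762 + \frac{1531}{3258} = - \frac{38319065}{3258}$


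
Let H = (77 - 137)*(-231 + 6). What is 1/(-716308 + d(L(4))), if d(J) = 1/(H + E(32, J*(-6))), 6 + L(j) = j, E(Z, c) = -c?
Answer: -13488/9661562303 ≈ -1.3960e-6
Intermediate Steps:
H = 13500 (H = -60*(-225) = 13500)
L(j) = -6 + j
d(J) = 1/(13500 + 6*J) (d(J) = 1/(13500 - J*(-6)) = 1/(13500 - (-6)*J) = 1/(13500 + 6*J))
1/(-716308 + d(L(4))) = 1/(-716308 + 1/(6*(2250 + (-6 + 4)))) = 1/(-716308 + 1/(6*(2250 - 2))) = 1/(-716308 + (⅙)/2248) = 1/(-716308 + (⅙)*(1/2248)) = 1/(-716308 + 1/13488) = 1/(-9661562303/13488) = -13488/9661562303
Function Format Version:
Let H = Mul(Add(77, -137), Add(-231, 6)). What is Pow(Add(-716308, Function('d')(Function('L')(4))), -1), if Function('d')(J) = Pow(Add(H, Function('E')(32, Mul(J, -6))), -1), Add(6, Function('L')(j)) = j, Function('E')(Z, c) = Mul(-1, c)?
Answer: Rational(-13488, 9661562303) ≈ -1.3960e-6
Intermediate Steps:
H = 13500 (H = Mul(-60, -225) = 13500)
Function('L')(j) = Add(-6, j)
Function('d')(J) = Pow(Add(13500, Mul(6, J)), -1) (Function('d')(J) = Pow(Add(13500, Mul(-1, Mul(J, -6))), -1) = Pow(Add(13500, Mul(-1, Mul(-6, J))), -1) = Pow(Add(13500, Mul(6, J)), -1))
Pow(Add(-716308, Function('d')(Function('L')(4))), -1) = Pow(Add(-716308, Mul(Rational(1, 6), Pow(Add(2250, Add(-6, 4)), -1))), -1) = Pow(Add(-716308, Mul(Rational(1, 6), Pow(Add(2250, -2), -1))), -1) = Pow(Add(-716308, Mul(Rational(1, 6), Pow(2248, -1))), -1) = Pow(Add(-716308, Mul(Rational(1, 6), Rational(1, 2248))), -1) = Pow(Add(-716308, Rational(1, 13488)), -1) = Pow(Rational(-9661562303, 13488), -1) = Rational(-13488, 9661562303)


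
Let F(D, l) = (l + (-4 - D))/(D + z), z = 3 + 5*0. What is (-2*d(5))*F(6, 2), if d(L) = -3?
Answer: -16/3 ≈ -5.3333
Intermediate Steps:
z = 3 (z = 3 + 0 = 3)
F(D, l) = (-4 + l - D)/(3 + D) (F(D, l) = (l + (-4 - D))/(D + 3) = (-4 + l - D)/(3 + D))
(-2*d(5))*F(6, 2) = (-2*(-3))*((-4 + 2 - 1*6)/(3 + 6)) = 6*((-4 + 2 - 6)/9) = 6*((1/9)*(-8)) = 6*(-8/9) = -16/3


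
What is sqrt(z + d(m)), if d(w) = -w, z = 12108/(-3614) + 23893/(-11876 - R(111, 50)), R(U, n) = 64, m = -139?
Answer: sqrt(15553545478994055)/10787790 ≈ 11.561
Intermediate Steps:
z = -115459411/21575580 (z = 12108/(-3614) + 23893/(-11876 - 1*64) = 12108*(-1/3614) + 23893/(-11876 - 64) = -6054/1807 + 23893/(-11940) = -6054/1807 + 23893*(-1/11940) = -6054/1807 - 23893/11940 = -115459411/21575580 ≈ -5.3514)
sqrt(z + d(m)) = sqrt(-115459411/21575580 - 1*(-139)) = sqrt(-115459411/21575580 + 139) = sqrt(2883546209/21575580) = sqrt(15553545478994055)/10787790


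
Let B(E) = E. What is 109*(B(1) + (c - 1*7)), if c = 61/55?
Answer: -29321/55 ≈ -533.11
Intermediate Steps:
c = 61/55 (c = 61*(1/55) = 61/55 ≈ 1.1091)
109*(B(1) + (c - 1*7)) = 109*(1 + (61/55 - 1*7)) = 109*(1 + (61/55 - 7)) = 109*(1 - 324/55) = 109*(-269/55) = -29321/55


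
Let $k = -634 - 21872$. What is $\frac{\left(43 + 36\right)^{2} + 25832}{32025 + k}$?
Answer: $\frac{10691}{3173} \approx 3.3694$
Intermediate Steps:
$k = -22506$
$\frac{\left(43 + 36\right)^{2} + 25832}{32025 + k} = \frac{\left(43 + 36\right)^{2} + 25832}{32025 - 22506} = \frac{79^{2} + 25832}{9519} = \left(6241 + 25832\right) \frac{1}{9519} = 32073 \cdot \frac{1}{9519} = \frac{10691}{3173}$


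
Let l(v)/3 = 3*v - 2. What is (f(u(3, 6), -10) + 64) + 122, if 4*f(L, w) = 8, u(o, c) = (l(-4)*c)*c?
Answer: 188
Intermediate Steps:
l(v) = -6 + 9*v (l(v) = 3*(3*v - 2) = 3*(-2 + 3*v) = -6 + 9*v)
u(o, c) = -42*c² (u(o, c) = ((-6 + 9*(-4))*c)*c = ((-6 - 36)*c)*c = (-42*c)*c = -42*c²)
f(L, w) = 2 (f(L, w) = (¼)*8 = 2)
(f(u(3, 6), -10) + 64) + 122 = (2 + 64) + 122 = 66 + 122 = 188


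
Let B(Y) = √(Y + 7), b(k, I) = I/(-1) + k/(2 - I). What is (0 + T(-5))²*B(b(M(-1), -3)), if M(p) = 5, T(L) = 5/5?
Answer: √11 ≈ 3.3166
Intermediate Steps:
T(L) = 1 (T(L) = 5*(⅕) = 1)
b(k, I) = -I + k/(2 - I) (b(k, I) = I*(-1) + k/(2 - I) = -I + k/(2 - I))
B(Y) = √(7 + Y)
(0 + T(-5))²*B(b(M(-1), -3)) = (0 + 1)²*√(7 + (-1*5 - 1*(-3)² + 2*(-3))/(-2 - 3)) = 1²*√(7 + (-5 - 1*9 - 6)/(-5)) = 1*√(7 - (-5 - 9 - 6)/5) = 1*√(7 - ⅕*(-20)) = 1*√(7 + 4) = 1*√11 = √11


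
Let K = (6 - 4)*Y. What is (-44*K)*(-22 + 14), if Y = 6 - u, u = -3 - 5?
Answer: 9856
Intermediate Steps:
u = -8
Y = 14 (Y = 6 - 1*(-8) = 6 + 8 = 14)
K = 28 (K = (6 - 4)*14 = 2*14 = 28)
(-44*K)*(-22 + 14) = (-44*28)*(-22 + 14) = -1232*(-8) = 9856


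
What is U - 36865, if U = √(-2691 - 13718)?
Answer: -36865 + I*√16409 ≈ -36865.0 + 128.1*I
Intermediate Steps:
U = I*√16409 (U = √(-16409) = I*√16409 ≈ 128.1*I)
U - 36865 = I*√16409 - 36865 = -36865 + I*√16409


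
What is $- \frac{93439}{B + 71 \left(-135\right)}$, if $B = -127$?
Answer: $\frac{93439}{9712} \approx 9.621$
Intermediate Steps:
$- \frac{93439}{B + 71 \left(-135\right)} = - \frac{93439}{-127 + 71 \left(-135\right)} = - \frac{93439}{-127 - 9585} = - \frac{93439}{-9712} = \left(-93439\right) \left(- \frac{1}{9712}\right) = \frac{93439}{9712}$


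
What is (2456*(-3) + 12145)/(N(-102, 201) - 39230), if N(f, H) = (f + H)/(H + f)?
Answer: -4777/39229 ≈ -0.12177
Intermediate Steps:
N(f, H) = 1 (N(f, H) = (H + f)/(H + f) = 1)
(2456*(-3) + 12145)/(N(-102, 201) - 39230) = (2456*(-3) + 12145)/(1 - 39230) = (-7368 + 12145)/(-39229) = 4777*(-1/39229) = -4777/39229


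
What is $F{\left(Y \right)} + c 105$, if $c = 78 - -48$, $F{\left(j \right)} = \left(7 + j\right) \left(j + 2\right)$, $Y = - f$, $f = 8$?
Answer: $13236$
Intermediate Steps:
$Y = -8$ ($Y = \left(-1\right) 8 = -8$)
$F{\left(j \right)} = \left(2 + j\right) \left(7 + j\right)$ ($F{\left(j \right)} = \left(7 + j\right) \left(2 + j\right) = \left(2 + j\right) \left(7 + j\right)$)
$c = 126$ ($c = 78 + 48 = 126$)
$F{\left(Y \right)} + c 105 = \left(14 + \left(-8\right)^{2} + 9 \left(-8\right)\right) + 126 \cdot 105 = \left(14 + 64 - 72\right) + 13230 = 6 + 13230 = 13236$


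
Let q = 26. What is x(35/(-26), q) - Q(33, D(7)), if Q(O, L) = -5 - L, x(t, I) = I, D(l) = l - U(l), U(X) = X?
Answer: 31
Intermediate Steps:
D(l) = 0 (D(l) = l - l = 0)
x(35/(-26), q) - Q(33, D(7)) = 26 - (-5 - 1*0) = 26 - (-5 + 0) = 26 - 1*(-5) = 26 + 5 = 31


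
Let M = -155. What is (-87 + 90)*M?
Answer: -465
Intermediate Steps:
(-87 + 90)*M = (-87 + 90)*(-155) = 3*(-155) = -465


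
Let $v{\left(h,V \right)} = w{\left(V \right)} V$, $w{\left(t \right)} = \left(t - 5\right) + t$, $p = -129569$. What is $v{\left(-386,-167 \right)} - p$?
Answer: $186182$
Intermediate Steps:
$w{\left(t \right)} = -5 + 2 t$ ($w{\left(t \right)} = \left(-5 + t\right) + t = -5 + 2 t$)
$v{\left(h,V \right)} = V \left(-5 + 2 V\right)$ ($v{\left(h,V \right)} = \left(-5 + 2 V\right) V = V \left(-5 + 2 V\right)$)
$v{\left(-386,-167 \right)} - p = - 167 \left(-5 + 2 \left(-167\right)\right) - -129569 = - 167 \left(-5 - 334\right) + 129569 = \left(-167\right) \left(-339\right) + 129569 = 56613 + 129569 = 186182$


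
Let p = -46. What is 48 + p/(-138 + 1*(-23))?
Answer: 338/7 ≈ 48.286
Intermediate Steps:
48 + p/(-138 + 1*(-23)) = 48 - 46/(-138 + 1*(-23)) = 48 - 46/(-138 - 23) = 48 - 46/(-161) = 48 - 46*(-1/161) = 48 + 2/7 = 338/7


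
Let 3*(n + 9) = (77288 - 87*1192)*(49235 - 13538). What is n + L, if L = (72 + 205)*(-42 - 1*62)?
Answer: -314352801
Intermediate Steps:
n = -314323993 (n = -9 + ((77288 - 87*1192)*(49235 - 13538))/3 = -9 + ((77288 - 103704)*35697)/3 = -9 + (-26416*35697)/3 = -9 + (⅓)*(-942971952) = -9 - 314323984 = -314323993)
L = -28808 (L = 277*(-42 - 62) = 277*(-104) = -28808)
n + L = -314323993 - 28808 = -314352801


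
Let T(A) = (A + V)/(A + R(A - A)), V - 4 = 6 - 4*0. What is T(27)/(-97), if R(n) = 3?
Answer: -37/2910 ≈ -0.012715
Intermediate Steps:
V = 10 (V = 4 + (6 - 4*0) = 4 + (6 + 0) = 4 + 6 = 10)
T(A) = (10 + A)/(3 + A) (T(A) = (A + 10)/(A + 3) = (10 + A)/(3 + A))
T(27)/(-97) = ((10 + 27)/(3 + 27))/(-97) = (37/30)*(-1/97) = -37/2910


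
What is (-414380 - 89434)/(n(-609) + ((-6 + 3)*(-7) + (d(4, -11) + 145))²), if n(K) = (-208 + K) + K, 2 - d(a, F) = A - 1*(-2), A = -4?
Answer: -83969/4579 ≈ -18.338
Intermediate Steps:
d(a, F) = 4 (d(a, F) = 2 - (-4 - 1*(-2)) = 2 - (-4 + 2) = 2 - 1*(-2) = 2 + 2 = 4)
n(K) = -208 + 2*K
(-414380 - 89434)/(n(-609) + ((-6 + 3)*(-7) + (d(4, -11) + 145))²) = (-414380 - 89434)/((-208 + 2*(-609)) + ((-6 + 3)*(-7) + (4 + 145))²) = -503814/((-208 - 1218) + (-3*(-7) + 149)²) = -503814/(-1426 + (21 + 149)²) = -503814/(-1426 + 170²) = -503814/(-1426 + 28900) = -503814/27474 = -503814*1/27474 = -83969/4579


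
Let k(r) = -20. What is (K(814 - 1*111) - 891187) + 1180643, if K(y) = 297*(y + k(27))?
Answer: 492307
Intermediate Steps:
K(y) = -5940 + 297*y (K(y) = 297*(y - 20) = 297*(-20 + y) = -5940 + 297*y)
(K(814 - 1*111) - 891187) + 1180643 = ((-5940 + 297*(814 - 1*111)) - 891187) + 1180643 = ((-5940 + 297*(814 - 111)) - 891187) + 1180643 = ((-5940 + 297*703) - 891187) + 1180643 = ((-5940 + 208791) - 891187) + 1180643 = (202851 - 891187) + 1180643 = -688336 + 1180643 = 492307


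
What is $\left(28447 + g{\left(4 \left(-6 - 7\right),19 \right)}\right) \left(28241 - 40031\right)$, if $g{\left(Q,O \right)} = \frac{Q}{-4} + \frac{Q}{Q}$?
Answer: $-335555190$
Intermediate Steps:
$g{\left(Q,O \right)} = 1 - \frac{Q}{4}$ ($g{\left(Q,O \right)} = Q \left(- \frac{1}{4}\right) + 1 = - \frac{Q}{4} + 1 = 1 - \frac{Q}{4}$)
$\left(28447 + g{\left(4 \left(-6 - 7\right),19 \right)}\right) \left(28241 - 40031\right) = \left(28447 - \left(-1 + \frac{4 \left(-6 - 7\right)}{4}\right)\right) \left(28241 - 40031\right) = \left(28447 - \left(-1 + \frac{4 \left(-13\right)}{4}\right)\right) \left(-11790\right) = \left(28447 + \left(1 - -13\right)\right) \left(-11790\right) = \left(28447 + \left(1 + 13\right)\right) \left(-11790\right) = \left(28447 + 14\right) \left(-11790\right) = 28461 \left(-11790\right) = -335555190$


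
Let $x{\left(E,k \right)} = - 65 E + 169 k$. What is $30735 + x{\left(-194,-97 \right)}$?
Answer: $26952$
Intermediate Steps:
$30735 + x{\left(-194,-97 \right)} = 30735 + \left(\left(-65\right) \left(-194\right) + 169 \left(-97\right)\right) = 30735 + \left(12610 - 16393\right) = 30735 - 3783 = 26952$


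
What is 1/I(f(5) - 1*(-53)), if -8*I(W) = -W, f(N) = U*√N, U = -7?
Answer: 106/641 + 14*√5/641 ≈ 0.21420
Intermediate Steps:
f(N) = -7*√N
I(W) = W/8 (I(W) = -(-1)*W/8 = W/8)
1/I(f(5) - 1*(-53)) = 1/((-7*√5 - 1*(-53))/8) = 1/((-7*√5 + 53)/8) = 1/((53 - 7*√5)/8) = 1/(53/8 - 7*√5/8)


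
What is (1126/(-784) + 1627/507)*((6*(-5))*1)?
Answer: -1761715/33124 ≈ -53.185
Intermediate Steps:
(1126/(-784) + 1627/507)*((6*(-5))*1) = (1126*(-1/784) + 1627*(1/507))*(-30*1) = (-563/392 + 1627/507)*(-30) = (352343/198744)*(-30) = -1761715/33124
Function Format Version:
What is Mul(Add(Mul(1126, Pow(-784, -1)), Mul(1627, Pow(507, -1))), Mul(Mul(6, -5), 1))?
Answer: Rational(-1761715, 33124) ≈ -53.185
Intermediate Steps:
Mul(Add(Mul(1126, Pow(-784, -1)), Mul(1627, Pow(507, -1))), Mul(Mul(6, -5), 1)) = Mul(Add(Mul(1126, Rational(-1, 784)), Mul(1627, Rational(1, 507))), Mul(-30, 1)) = Mul(Add(Rational(-563, 392), Rational(1627, 507)), -30) = Mul(Rational(352343, 198744), -30) = Rational(-1761715, 33124)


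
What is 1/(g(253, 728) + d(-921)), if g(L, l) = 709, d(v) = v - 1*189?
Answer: -1/401 ≈ -0.0024938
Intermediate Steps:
d(v) = -189 + v (d(v) = v - 189 = -189 + v)
1/(g(253, 728) + d(-921)) = 1/(709 + (-189 - 921)) = 1/(709 - 1110) = 1/(-401) = -1/401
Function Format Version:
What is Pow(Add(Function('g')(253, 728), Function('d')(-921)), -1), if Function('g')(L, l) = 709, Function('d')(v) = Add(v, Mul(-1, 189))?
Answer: Rational(-1, 401) ≈ -0.0024938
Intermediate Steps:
Function('d')(v) = Add(-189, v) (Function('d')(v) = Add(v, -189) = Add(-189, v))
Pow(Add(Function('g')(253, 728), Function('d')(-921)), -1) = Pow(Add(709, Add(-189, -921)), -1) = Pow(Add(709, -1110), -1) = Pow(-401, -1) = Rational(-1, 401)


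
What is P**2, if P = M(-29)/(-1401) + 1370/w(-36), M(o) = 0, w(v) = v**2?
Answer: 469225/419904 ≈ 1.1175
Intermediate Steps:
P = 685/648 (P = 0/(-1401) + 1370/((-36)**2) = 0*(-1/1401) + 1370/1296 = 0 + 1370*(1/1296) = 0 + 685/648 = 685/648 ≈ 1.0571)
P**2 = (685/648)**2 = 469225/419904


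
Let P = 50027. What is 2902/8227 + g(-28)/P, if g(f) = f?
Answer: 401518/1140089 ≈ 0.35218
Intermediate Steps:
2902/8227 + g(-28)/P = 2902/8227 - 28/50027 = 401518/1140089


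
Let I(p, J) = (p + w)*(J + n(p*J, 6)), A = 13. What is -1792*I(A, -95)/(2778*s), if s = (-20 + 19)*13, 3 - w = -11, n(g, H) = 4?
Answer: -56448/463 ≈ -121.92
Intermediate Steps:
w = 14 (w = 3 - 1*(-11) = 3 + 11 = 14)
I(p, J) = (4 + J)*(14 + p) (I(p, J) = (p + 14)*(J + 4) = (14 + p)*(4 + J) = (4 + J)*(14 + p))
s = -13 (s = -1*13 = -13)
-1792*I(A, -95)/(2778*s) = -1792/((-13*2778/(56 + 4*13 + 14*(-95) - 95*13))) = -1792/((-13*2778/(56 + 52 - 1330 - 1235))) = -1792/((-13/((-2457*1/2778)))) = -1792/((-13/(-819/926))) = -1792/((-13*(-926/819))) = -1792/926/63 = -1792*63/926 = -56448/463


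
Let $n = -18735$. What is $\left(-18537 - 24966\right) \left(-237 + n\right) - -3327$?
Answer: $825342243$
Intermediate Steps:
$\left(-18537 - 24966\right) \left(-237 + n\right) - -3327 = \left(-18537 - 24966\right) \left(-237 - 18735\right) - -3327 = \left(-43503\right) \left(-18972\right) + 3327 = 825338916 + 3327 = 825342243$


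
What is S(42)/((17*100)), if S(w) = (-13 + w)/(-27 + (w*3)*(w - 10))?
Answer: 29/6808500 ≈ 4.2594e-6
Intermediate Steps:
S(w) = (-13 + w)/(-27 + 3*w*(-10 + w)) (S(w) = (-13 + w)/(-27 + (3*w)*(-10 + w)) = (-13 + w)/(-27 + 3*w*(-10 + w)))
S(42)/((17*100)) = ((13 - 1*42)/(3*(9 - 1*42² + 10*42)))/((17*100)) = ((13 - 42)/(3*(9 - 1*1764 + 420)))/1700 = ((⅓)*(-29)/(9 - 1764 + 420))*(1/1700) = ((⅓)*(-29)/(-1335))*(1/1700) = ((⅓)*(-1/1335)*(-29))*(1/1700) = (29/4005)*(1/1700) = 29/6808500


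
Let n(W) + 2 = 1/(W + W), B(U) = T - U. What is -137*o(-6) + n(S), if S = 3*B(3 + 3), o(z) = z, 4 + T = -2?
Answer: 59039/72 ≈ 819.99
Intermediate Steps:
T = -6 (T = -4 - 2 = -6)
B(U) = -6 - U
S = -36 (S = 3*(-6 - (3 + 3)) = 3*(-6 - 1*6) = 3*(-6 - 6) = 3*(-12) = -36)
n(W) = -2 + 1/(2*W) (n(W) = -2 + 1/(W + W) = -2 + 1/(2*W))
-137*o(-6) + n(S) = -137*(-6) + (-2 + (½)/(-36)) = 822 + (-2 + (½)*(-1/36)) = 822 + (-2 - 1/72) = 822 - 145/72 = 59039/72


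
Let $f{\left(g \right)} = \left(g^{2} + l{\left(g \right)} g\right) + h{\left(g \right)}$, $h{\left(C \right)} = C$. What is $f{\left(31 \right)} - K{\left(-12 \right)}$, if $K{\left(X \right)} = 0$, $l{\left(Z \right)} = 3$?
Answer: $1085$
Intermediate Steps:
$f{\left(g \right)} = g^{2} + 4 g$ ($f{\left(g \right)} = \left(g^{2} + 3 g\right) + g = g^{2} + 4 g$)
$f{\left(31 \right)} - K{\left(-12 \right)} = 31 \left(4 + 31\right) - 0 = 31 \cdot 35 + 0 = 1085 + 0 = 1085$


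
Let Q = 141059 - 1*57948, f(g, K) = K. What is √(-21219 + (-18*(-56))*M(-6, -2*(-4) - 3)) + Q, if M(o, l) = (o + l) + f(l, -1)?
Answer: 83111 + I*√23235 ≈ 83111.0 + 152.43*I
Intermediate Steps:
M(o, l) = -1 + l + o (M(o, l) = (o + l) - 1 = (l + o) - 1 = -1 + l + o)
Q = 83111 (Q = 141059 - 57948 = 83111)
√(-21219 + (-18*(-56))*M(-6, -2*(-4) - 3)) + Q = √(-21219 + (-18*(-56))*(-1 + (-2*(-4) - 3) - 6)) + 83111 = √(-21219 + 1008*(-1 + (8 - 3) - 6)) + 83111 = √(-21219 + 1008*(-1 + 5 - 6)) + 83111 = √(-21219 + 1008*(-2)) + 83111 = √(-21219 - 2016) + 83111 = √(-23235) + 83111 = I*√23235 + 83111 = 83111 + I*√23235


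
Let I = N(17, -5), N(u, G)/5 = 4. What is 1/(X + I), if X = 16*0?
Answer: 1/20 ≈ 0.050000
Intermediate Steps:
X = 0
N(u, G) = 20 (N(u, G) = 5*4 = 20)
I = 20
1/(X + I) = 1/(0 + 20) = 1/20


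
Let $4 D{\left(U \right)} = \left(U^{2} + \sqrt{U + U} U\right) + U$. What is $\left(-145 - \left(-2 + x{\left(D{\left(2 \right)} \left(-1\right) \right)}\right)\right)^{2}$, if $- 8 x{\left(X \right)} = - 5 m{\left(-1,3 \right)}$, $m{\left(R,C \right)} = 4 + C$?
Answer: $\frac{1390041}{64} \approx 21719.0$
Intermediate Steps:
$D{\left(U \right)} = \frac{U}{4} + \frac{U^{2}}{4} + \frac{\sqrt{2} U^{\frac{3}{2}}}{4}$ ($D{\left(U \right)} = \frac{\left(U^{2} + \sqrt{U + U} U\right) + U}{4} = \frac{\left(U^{2} + \sqrt{2 U} U\right) + U}{4} = \frac{\left(U^{2} + \sqrt{2} \sqrt{U} U\right) + U}{4} = \frac{\left(U^{2} + \sqrt{2} U^{\frac{3}{2}}\right) + U}{4} = \frac{U + U^{2} + \sqrt{2} U^{\frac{3}{2}}}{4} = \frac{U}{4} + \frac{U^{2}}{4} + \frac{\sqrt{2} U^{\frac{3}{2}}}{4}$)
$x{\left(X \right)} = \frac{35}{8}$ ($x{\left(X \right)} = - \frac{\left(-5\right) \left(4 + 3\right)}{8} = - \frac{\left(-5\right) 7}{8} = \left(- \frac{1}{8}\right) \left(-35\right) = \frac{35}{8}$)
$\left(-145 - \left(-2 + x{\left(D{\left(2 \right)} \left(-1\right) \right)}\right)\right)^{2} = \left(-145 + \left(2 - \frac{35}{8}\right)\right)^{2} = \left(-145 - \frac{19}{8}\right)^{2} = \left(- \frac{1179}{8}\right)^{2} = \frac{1390041}{64}$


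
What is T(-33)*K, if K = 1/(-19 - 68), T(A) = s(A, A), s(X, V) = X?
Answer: 11/29 ≈ 0.37931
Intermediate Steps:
T(A) = A
K = -1/87 (K = 1/(-87) = -1/87 ≈ -0.011494)
T(-33)*K = -33*(-1/87) = 11/29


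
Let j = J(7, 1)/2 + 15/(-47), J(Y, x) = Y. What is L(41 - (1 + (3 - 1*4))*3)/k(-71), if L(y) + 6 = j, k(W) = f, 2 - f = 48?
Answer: 265/4324 ≈ 0.061286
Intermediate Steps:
f = -46 (f = 2 - 1*48 = 2 - 48 = -46)
k(W) = -46
j = 299/94 (j = 7/2 + 15/(-47) = 7*(½) + 15*(-1/47) = 7/2 - 15/47 = 299/94 ≈ 3.1809)
L(y) = -265/94 (L(y) = -6 + 299/94 = -265/94)
L(41 - (1 + (3 - 1*4))*3)/k(-71) = -265/94/(-46) = -265/94*(-1/46) = 265/4324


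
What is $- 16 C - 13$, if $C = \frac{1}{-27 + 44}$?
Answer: $- \frac{237}{17} \approx -13.941$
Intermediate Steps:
$C = \frac{1}{17} \approx 0.058824$
$- 16 C - 13 = \left(-16\right) \frac{1}{17} - 13 = - \frac{16}{17} - 13 = - \frac{237}{17}$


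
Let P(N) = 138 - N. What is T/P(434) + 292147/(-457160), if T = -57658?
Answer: 3284056971/16914920 ≈ 194.15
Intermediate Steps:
T/P(434) + 292147/(-457160) = -57658/(138 - 1*434) + 292147/(-457160) = -57658/(138 - 434) + 292147*(-1/457160) = -57658/(-296) - 292147/457160 = -57658*(-1/296) - 292147/457160 = 28829/148 - 292147/457160 = 3284056971/16914920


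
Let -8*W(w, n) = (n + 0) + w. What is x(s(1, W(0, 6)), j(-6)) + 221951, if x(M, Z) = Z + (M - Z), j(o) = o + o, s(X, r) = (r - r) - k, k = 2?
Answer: 221949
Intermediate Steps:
W(w, n) = -n/8 - w/8 (W(w, n) = -((n + 0) + w)/8 = -(n + w)/8 = -n/8 - w/8)
s(X, r) = -2 (s(X, r) = (r - r) - 1*2 = 0 - 2 = -2)
j(o) = 2*o
x(M, Z) = M
x(s(1, W(0, 6)), j(-6)) + 221951 = -2 + 221951 = 221949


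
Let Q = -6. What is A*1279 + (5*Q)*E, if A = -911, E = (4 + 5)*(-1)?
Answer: -1164899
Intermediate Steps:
E = -9 (E = 9*(-1) = -9)
A*1279 + (5*Q)*E = -911*1279 + (5*(-6))*(-9) = -1165169 - 30*(-9) = -1165169 + 270 = -1164899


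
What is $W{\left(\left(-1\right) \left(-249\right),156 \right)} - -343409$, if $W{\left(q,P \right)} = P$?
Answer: $343565$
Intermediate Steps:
$W{\left(\left(-1\right) \left(-249\right),156 \right)} - -343409 = 156 - -343409 = 156 + 343409 = 343565$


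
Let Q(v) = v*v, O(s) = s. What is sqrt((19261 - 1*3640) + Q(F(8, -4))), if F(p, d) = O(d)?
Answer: sqrt(15637) ≈ 125.05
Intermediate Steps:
F(p, d) = d
Q(v) = v**2
sqrt((19261 - 1*3640) + Q(F(8, -4))) = sqrt((19261 - 1*3640) + (-4)**2) = sqrt((19261 - 3640) + 16) = sqrt(15621 + 16) = sqrt(15637)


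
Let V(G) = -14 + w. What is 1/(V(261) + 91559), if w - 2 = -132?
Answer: 1/91415 ≈ 1.0939e-5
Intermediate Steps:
w = -130 (w = 2 - 132 = -130)
V(G) = -144 (V(G) = -14 - 130 = -144)
1/(V(261) + 91559) = 1/(-144 + 91559) = 1/91415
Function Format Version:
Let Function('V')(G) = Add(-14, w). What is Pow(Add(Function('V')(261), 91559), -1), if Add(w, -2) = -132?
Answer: Rational(1, 91415) ≈ 1.0939e-5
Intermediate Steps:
w = -130 (w = Add(2, -132) = -130)
Function('V')(G) = -144 (Function('V')(G) = Add(-14, -130) = -144)
Pow(Add(Function('V')(261), 91559), -1) = Pow(Add(-144, 91559), -1) = Pow(91415, -1) = Rational(1, 91415)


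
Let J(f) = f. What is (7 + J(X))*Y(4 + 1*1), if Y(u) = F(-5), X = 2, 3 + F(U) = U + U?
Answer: -117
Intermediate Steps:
F(U) = -3 + 2*U (F(U) = -3 + (U + U) = -3 + 2*U)
Y(u) = -13 (Y(u) = -3 + 2*(-5) = -3 - 10 = -13)
(7 + J(X))*Y(4 + 1*1) = (7 + 2)*(-13) = 9*(-13) = -117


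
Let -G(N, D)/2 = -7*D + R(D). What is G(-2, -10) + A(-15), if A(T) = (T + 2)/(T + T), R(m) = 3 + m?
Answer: -3767/30 ≈ -125.57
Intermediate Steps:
G(N, D) = -6 + 12*D (G(N, D) = -2*(-7*D + (3 + D)) = -2*(3 - 6*D) = -6 + 12*D)
A(T) = (2 + T)/(2*T) (A(T) = (2 + T)/((2*T)) = (2 + T)*(1/(2*T)) = (2 + T)/(2*T))
G(-2, -10) + A(-15) = (-6 + 12*(-10)) + (1/2)*(2 - 15)/(-15) = (-6 - 120) + (1/2)*(-1/15)*(-13) = -126 + 13/30 = -3767/30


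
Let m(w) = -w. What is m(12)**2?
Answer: 144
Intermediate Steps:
m(12)**2 = (-1*12)**2 = (-12)**2 = 144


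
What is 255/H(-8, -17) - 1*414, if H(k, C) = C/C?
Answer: -159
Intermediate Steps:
H(k, C) = 1
255/H(-8, -17) - 1*414 = 255/1 - 1*414 = 255*1 - 414 = 255 - 414 = -159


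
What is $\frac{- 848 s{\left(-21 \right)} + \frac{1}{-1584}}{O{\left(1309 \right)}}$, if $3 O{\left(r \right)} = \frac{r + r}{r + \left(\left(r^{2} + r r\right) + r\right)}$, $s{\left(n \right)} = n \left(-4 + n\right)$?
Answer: $- \frac{461903904655}{264} \approx -1.7496 \cdot 10^{9}$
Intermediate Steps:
$O{\left(r \right)} = \frac{2 r}{3 \left(2 r + 2 r^{2}\right)}$ ($O{\left(r \right)} = \frac{\left(r + r\right) \frac{1}{r + \left(\left(r^{2} + r r\right) + r\right)}}{3} = \frac{2 r \frac{1}{r + \left(\left(r^{2} + r^{2}\right) + r\right)}}{3} = \frac{2 r \frac{1}{r + \left(2 r^{2} + r\right)}}{3} = \frac{2 r \frac{1}{r + \left(r + 2 r^{2}\right)}}{3} = \frac{2 r \frac{1}{2 r + 2 r^{2}}}{3} = \frac{2 r}{3 \left(2 r + 2 r^{2}\right)}$)
$\frac{- 848 s{\left(-21 \right)} + \frac{1}{-1584}}{O{\left(1309 \right)}} = \frac{- 848 \left(- 21 \left(-4 - 21\right)\right) + \frac{1}{-1584}}{\frac{1}{3} \frac{1}{1 + 1309}} = \frac{- 848 \left(\left(-21\right) \left(-25\right)\right) - \frac{1}{1584}}{\frac{1}{3} \cdot \frac{1}{1310}} = \frac{\left(-848\right) 525 - \frac{1}{1584}}{\frac{1}{3} \cdot \frac{1}{1310}} = \left(-445200 - \frac{1}{1584}\right) \frac{1}{\frac{1}{3930}} = \left(- \frac{705196801}{1584}\right) 3930 = - \frac{461903904655}{264}$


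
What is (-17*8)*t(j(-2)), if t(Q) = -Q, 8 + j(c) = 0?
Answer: -1088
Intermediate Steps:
j(c) = -8 (j(c) = -8 + 0 = -8)
(-17*8)*t(j(-2)) = (-17*8)*(-1*(-8)) = -136*8 = -1088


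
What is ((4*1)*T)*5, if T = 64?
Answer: 1280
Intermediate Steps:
((4*1)*T)*5 = ((4*1)*64)*5 = (4*64)*5 = 256*5 = 1280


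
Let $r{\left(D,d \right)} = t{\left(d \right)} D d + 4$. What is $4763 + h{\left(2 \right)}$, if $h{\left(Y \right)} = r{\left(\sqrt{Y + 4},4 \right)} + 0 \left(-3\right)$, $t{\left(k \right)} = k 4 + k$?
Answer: $4767 + 80 \sqrt{6} \approx 4963.0$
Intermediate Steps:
$t{\left(k \right)} = 5 k$ ($t{\left(k \right)} = 4 k + k = 5 k$)
$r{\left(D,d \right)} = 4 + 5 D d^{2}$ ($r{\left(D,d \right)} = 5 d D d + 4 = 5 D d d + 4 = 5 D d^{2} + 4 = 4 + 5 D d^{2}$)
$h{\left(Y \right)} = 4 + 80 \sqrt{4 + Y}$ ($h{\left(Y \right)} = \left(4 + 5 \sqrt{Y + 4} \cdot 4^{2}\right) + 0 \left(-3\right) = \left(4 + 5 \sqrt{4 + Y} 16\right) + 0 = \left(4 + 80 \sqrt{4 + Y}\right) + 0 = 4 + 80 \sqrt{4 + Y}$)
$4763 + h{\left(2 \right)} = 4763 + \left(4 + 80 \sqrt{4 + 2}\right) = 4763 + \left(4 + 80 \sqrt{6}\right) = 4767 + 80 \sqrt{6}$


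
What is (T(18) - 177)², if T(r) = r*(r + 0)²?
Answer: 31979025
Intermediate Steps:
T(r) = r³ (T(r) = r*r² = r³)
(T(18) - 177)² = (18³ - 177)² = (5832 - 177)² = 5655² = 31979025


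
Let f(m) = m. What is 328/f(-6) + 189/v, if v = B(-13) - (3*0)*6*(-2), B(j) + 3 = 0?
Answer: -353/3 ≈ -117.67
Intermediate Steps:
B(j) = -3 (B(j) = -3 + 0 = -3)
v = -3 (v = -3 - (3*0)*6*(-2) = -3 - 0*6*(-2) = -3 - 0*(-2) = -3 - 1*0 = -3 + 0 = -3)
328/f(-6) + 189/v = 328/(-6) + 189/(-3) = 328*(-⅙) + 189*(-⅓) = -164/3 - 63 = -353/3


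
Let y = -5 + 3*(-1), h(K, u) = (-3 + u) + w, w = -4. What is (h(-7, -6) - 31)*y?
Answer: 352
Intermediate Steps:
h(K, u) = -7 + u (h(K, u) = (-3 + u) - 4 = -7 + u)
y = -8 (y = -5 - 3 = -8)
(h(-7, -6) - 31)*y = ((-7 - 6) - 31)*(-8) = (-13 - 31)*(-8) = -44*(-8) = 352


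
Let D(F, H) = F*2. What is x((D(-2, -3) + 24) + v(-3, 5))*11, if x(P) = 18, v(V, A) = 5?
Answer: 198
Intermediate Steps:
D(F, H) = 2*F
x((D(-2, -3) + 24) + v(-3, 5))*11 = 18*11 = 198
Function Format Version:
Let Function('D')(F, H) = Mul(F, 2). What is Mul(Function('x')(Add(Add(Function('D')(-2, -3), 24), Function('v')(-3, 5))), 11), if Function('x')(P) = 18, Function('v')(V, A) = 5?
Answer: 198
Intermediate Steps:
Function('D')(F, H) = Mul(2, F)
Mul(Function('x')(Add(Add(Function('D')(-2, -3), 24), Function('v')(-3, 5))), 11) = Mul(18, 11) = 198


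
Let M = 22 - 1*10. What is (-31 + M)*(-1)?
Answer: 19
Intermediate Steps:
M = 12 (M = 22 - 10 = 12)
(-31 + M)*(-1) = (-31 + 12)*(-1) = -19*(-1) = 19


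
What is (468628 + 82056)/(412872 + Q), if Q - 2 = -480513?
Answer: -550684/67639 ≈ -8.1415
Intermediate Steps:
Q = -480511 (Q = 2 - 480513 = -480511)
(468628 + 82056)/(412872 + Q) = (468628 + 82056)/(412872 - 480511) = 550684/(-67639) = 550684*(-1/67639) = -550684/67639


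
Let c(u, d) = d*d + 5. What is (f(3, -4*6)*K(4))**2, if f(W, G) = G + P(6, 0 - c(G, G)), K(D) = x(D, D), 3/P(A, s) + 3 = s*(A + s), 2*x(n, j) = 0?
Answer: 0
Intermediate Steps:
x(n, j) = 0 (x(n, j) = (1/2)*0 = 0)
c(u, d) = 5 + d**2 (c(u, d) = d**2 + 5 = 5 + d**2)
P(A, s) = 3/(-3 + s*(A + s))
K(D) = 0
f(W, G) = G + 3/(-33 + (-5 - G**2)**2 - 6*G**2) (f(W, G) = G + 3/(-3 + (0 - (5 + G**2))**2 + 6*(0 - (5 + G**2))) = G + 3/(-3 + (0 + (-5 - G**2))**2 + 6*(0 + (-5 - G**2))) = G + 3/(-3 + (-5 - G**2)**2 + 6*(-5 - G**2)) = G + 3/(-3 + (-5 - G**2)**2 + (-30 - 6*G**2)) = G + 3/(-33 + (-5 - G**2)**2 - 6*G**2))
(f(3, -4*6)*K(4))**2 = (((3 + (-4*6)**5 - (-32)*6 + 4*(-4*6)**3)/(-8 + (-4*6)**4 + 4*(-4*6)**2))*0)**2 = (((3 + (-24)**5 - 8*(-24) + 4*(-24)**3)/(-8 + (-24)**4 + 4*(-24)**2))*0)**2 = (((3 - 7962624 + 192 + 4*(-13824))/(-8 + 331776 + 4*576))*0)**2 = (((3 - 7962624 + 192 - 55296)/(-8 + 331776 + 2304))*0)**2 = ((-8017725/334072)*0)**2 = (((1/334072)*(-8017725))*0)**2 = (-8017725/334072*0)**2 = 0**2 = 0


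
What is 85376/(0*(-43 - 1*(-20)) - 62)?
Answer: -42688/31 ≈ -1377.0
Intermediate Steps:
85376/(0*(-43 - 1*(-20)) - 62) = 85376/(0*(-43 + 20) - 62) = 85376/(0*(-23) - 62) = 85376/(0 - 62) = 85376/(-62) = 85376*(-1/62) = -42688/31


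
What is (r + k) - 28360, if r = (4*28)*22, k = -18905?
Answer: -44801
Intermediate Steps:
r = 2464 (r = 112*22 = 2464)
(r + k) - 28360 = (2464 - 18905) - 28360 = -16441 - 28360 = -44801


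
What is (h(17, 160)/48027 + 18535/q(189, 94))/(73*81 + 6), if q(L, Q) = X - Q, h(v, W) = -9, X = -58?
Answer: -296727271/14403105192 ≈ -0.020602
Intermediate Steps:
q(L, Q) = -58 - Q
(h(17, 160)/48027 + 18535/q(189, 94))/(73*81 + 6) = (-9/48027 + 18535/(-58 - 1*94))/(73*81 + 6) = (-9*1/48027 + 18535/(-58 - 94))/(5913 + 6) = (-3/16009 + 18535/(-152))/5919 = (-3/16009 + 18535*(-1/152))*(1/5919) = (-3/16009 - 18535/152)*(1/5919) = -296727271/2433368*1/5919 = -296727271/14403105192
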